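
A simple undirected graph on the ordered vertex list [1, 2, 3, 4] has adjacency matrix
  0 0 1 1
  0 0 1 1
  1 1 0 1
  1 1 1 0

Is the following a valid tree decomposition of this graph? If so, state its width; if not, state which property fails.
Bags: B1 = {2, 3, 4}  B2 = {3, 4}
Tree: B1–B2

No — vertex 1 appears in no bag.

A tree decomposition must satisfy three properties: every vertex lies in some bag; for every edge, both endpoints lie together in some bag; and for every vertex, the bags containing it form a connected subtree. Here vertex 1 appears in no bag, so the decomposition is invalid.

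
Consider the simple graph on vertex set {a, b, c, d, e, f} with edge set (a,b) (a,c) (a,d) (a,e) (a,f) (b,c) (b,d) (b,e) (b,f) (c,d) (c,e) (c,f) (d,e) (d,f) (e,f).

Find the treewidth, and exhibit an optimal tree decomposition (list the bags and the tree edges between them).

Treewidth 5.
Bags: B1 = {a, b, c, d, e, f}
Tree: (single bag)

A single bag containing all 6 vertices is trivially a valid decomposition of width 5. For the lower bound, the 6 vertices {a, b, c, d, e, f} are pairwise adjacent, and any tree decomposition puts a clique entirely inside one bag — forcing width ≥ 5. Combining the bounds, tw(G) = 5.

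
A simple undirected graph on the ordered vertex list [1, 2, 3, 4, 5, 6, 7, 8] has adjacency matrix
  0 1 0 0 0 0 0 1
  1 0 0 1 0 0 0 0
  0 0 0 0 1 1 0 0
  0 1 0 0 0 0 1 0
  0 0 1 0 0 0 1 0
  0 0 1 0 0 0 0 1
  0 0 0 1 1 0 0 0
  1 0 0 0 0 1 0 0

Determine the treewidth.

A width-2 tree decomposition is:
Bags: B1 = {2, 4, 7}  B2 = {2, 5, 7}  B3 = {2, 3, 5}  B4 = {2, 3, 6}  B5 = {2, 6, 8}  B6 = {1, 2, 8}
Tree: B1–B2, B2–B3, B3–B4, B4–B5, B5–B6
Every bag has size at most 3, so the width is 3 − 1 = 2 and tw(G) ≤ 2. For the lower bound, G contains the cycle 2–4–7–5–3–6–8–1–2, so G is not a forest; only forests have treewidth ≤ 1, hence tw(G) ≥ 2. Hence tw(G) = 2 exactly.

2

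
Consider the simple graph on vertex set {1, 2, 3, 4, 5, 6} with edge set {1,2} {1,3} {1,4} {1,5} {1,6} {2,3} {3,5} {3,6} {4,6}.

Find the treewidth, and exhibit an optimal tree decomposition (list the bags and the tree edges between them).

Treewidth 2.
One such decomposition:
Bags: B1 = {1, 3, 5}  B2 = {1, 3, 6}  B3 = {1, 4, 6}  B4 = {1, 2, 3}
Tree: B1–B2, B2–B3, B1–B4

Each bag holds 3 vertices, so the decomposition has width 2, which upper-bounds the treewidth. Conversely, {1, 2, 3} is a clique of size 3, and the vertices of any clique must share a bag in every tree decomposition; so some bag has ≥ 3 vertices and tw(G) ≥ 2. Hence tw(G) = 2 exactly.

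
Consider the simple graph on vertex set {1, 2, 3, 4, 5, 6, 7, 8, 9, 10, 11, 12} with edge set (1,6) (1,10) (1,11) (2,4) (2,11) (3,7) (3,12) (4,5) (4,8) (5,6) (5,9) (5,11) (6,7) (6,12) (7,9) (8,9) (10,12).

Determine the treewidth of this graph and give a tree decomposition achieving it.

Each bag holds 4 vertices, so the decomposition has width 3, which upper-bounds the treewidth. For the lower bound: the 4 vertex sets {2,4,8}, {9}, {5}, {1,6,7,11} are disjoint, each induces a connected subgraph, and every pair is joined by at least one edge of G. Contracting each set to a single vertex therefore yields K_{4} as a minor, and since treewidth is minor-monotone, tw(G) ≥ tw(K_{4}) = 3. Combining the bounds, tw(G) = 3.

Treewidth 3.
One such decomposition:
Bags: B1 = {2, 4, 8, 9}  B2 = {2, 4, 5, 9}  B3 = {2, 5, 9, 11}  B4 = {5, 7, 9, 11}  B5 = {5, 6, 7, 11}  B6 = {1, 6, 7, 11}  B7 = {1, 3, 6, 7}  B8 = {1, 3, 6, 12}  B9 = {1, 3, 10, 12}
Tree: B1–B2, B2–B3, B3–B4, B4–B5, B5–B6, B6–B7, B7–B8, B8–B9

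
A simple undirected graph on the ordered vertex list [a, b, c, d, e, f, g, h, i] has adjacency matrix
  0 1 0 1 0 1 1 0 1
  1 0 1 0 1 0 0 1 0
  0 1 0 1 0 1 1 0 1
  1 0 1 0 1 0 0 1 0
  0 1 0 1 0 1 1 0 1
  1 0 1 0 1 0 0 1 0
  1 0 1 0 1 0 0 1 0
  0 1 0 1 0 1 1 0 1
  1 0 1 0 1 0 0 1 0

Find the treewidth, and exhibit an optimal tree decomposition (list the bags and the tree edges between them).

Treewidth 4.
Bags: B1 = {a, c, d, e, h}  B2 = {a, c, e, g, h}  B3 = {a, c, e, h, i}  B4 = {a, b, c, e, h}  B5 = {a, c, e, f, h}
Tree: B1–B2, B2–B3, B3–B4, B4–B5

The largest bag has 5 vertices, giving width 4; this decomposition certifies tw(G) ≤ 4. For the lower bound: the 5 vertex sets {c,d}, {e,g}, {h,i}, {a}, {b} are disjoint, each induces a connected subgraph, and every pair is joined by at least one edge of G. Contracting each set to a single vertex therefore yields K_{5} as a minor, and since treewidth is minor-monotone, tw(G) ≥ tw(K_{5}) = 4. The upper and lower bounds meet at 4, so that is the treewidth.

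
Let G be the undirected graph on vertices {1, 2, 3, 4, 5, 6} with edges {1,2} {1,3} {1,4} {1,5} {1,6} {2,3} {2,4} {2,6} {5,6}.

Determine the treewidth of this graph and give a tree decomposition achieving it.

Each bag holds 3 vertices, so the decomposition has width 2, which upper-bounds the treewidth. On the other hand G contains the 3-clique {1, 2, 3}. A clique must lie in a single bag of any decomposition, so no decomposition can have width below 2. Therefore the treewidth is 2.

Treewidth 2.
One such decomposition:
Bags: B1 = {1, 2, 3}  B2 = {1, 2, 6}  B3 = {1, 2, 4}  B4 = {1, 5, 6}
Tree: B1–B2, B2–B3, B2–B4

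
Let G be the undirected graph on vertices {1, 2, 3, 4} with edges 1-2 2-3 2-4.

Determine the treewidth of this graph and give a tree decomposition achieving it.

Treewidth 1.
One such decomposition:
Bags: B1 = {1, 2}  B2 = {2, 3}  B3 = {2, 4}
Tree: B1–B2, B1–B3

The largest bag has 2 vertices, giving width 1; this decomposition certifies tw(G) ≤ 1. Any graph with an edge has treewidth ≥ 1, and G has the edge 1–2. Therefore the treewidth is 1.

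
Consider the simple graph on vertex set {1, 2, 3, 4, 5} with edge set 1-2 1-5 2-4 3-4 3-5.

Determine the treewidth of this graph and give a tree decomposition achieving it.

Treewidth 2.
Bags: B1 = {1, 2, 4}  B2 = {1, 3, 4}  B3 = {1, 3, 5}
Tree: B1–B2, B2–B3

The largest bag has 3 vertices, giving width 2; this decomposition certifies tw(G) ≤ 2. For the lower bound, G contains the cycle 1–2–4–3–5–1, so G is not a forest; only forests have treewidth ≤ 1, hence tw(G) ≥ 2. The upper and lower bounds meet at 2, so that is the treewidth.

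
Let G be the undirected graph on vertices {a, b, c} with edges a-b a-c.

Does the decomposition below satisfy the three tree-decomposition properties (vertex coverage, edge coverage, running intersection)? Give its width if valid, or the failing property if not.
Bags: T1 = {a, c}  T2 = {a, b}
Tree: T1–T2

Vertex coverage: the bags together contain {a, b, c}, the full vertex set. Edge coverage: each edge of G has both endpoints in at least one bag. Running intersection: for every vertex, the bags containing it form a connected subtree. All three properties hold, so this is a valid tree decomposition of width max|bag| − 1 = 1, and hence tw(G) ≤ 1.

Yes; width 1.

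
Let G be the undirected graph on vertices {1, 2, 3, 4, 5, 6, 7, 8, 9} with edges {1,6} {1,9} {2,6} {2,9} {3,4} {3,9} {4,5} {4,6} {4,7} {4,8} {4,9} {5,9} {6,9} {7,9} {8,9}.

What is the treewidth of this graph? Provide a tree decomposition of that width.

The largest bag has 3 vertices, giving width 2; this decomposition certifies tw(G) ≤ 2. For the lower bound, the 3 vertices {1, 6, 9} are pairwise adjacent, and any tree decomposition puts a clique entirely inside one bag — forcing width ≥ 2. Combining the bounds, tw(G) = 2.

Treewidth 2.
Bags: B1 = {4, 8, 9}  B2 = {4, 6, 9}  B3 = {4, 5, 9}  B4 = {1, 6, 9}  B5 = {4, 7, 9}  B6 = {3, 4, 9}  B7 = {2, 6, 9}
Tree: B1–B2, B2–B3, B2–B4, B3–B5, B2–B6, B2–B7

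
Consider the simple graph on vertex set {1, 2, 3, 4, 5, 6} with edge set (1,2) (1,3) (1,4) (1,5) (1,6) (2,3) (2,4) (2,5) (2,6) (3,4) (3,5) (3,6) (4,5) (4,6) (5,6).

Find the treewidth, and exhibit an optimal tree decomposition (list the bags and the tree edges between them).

With just one bag of size 6, the width is 6 − 1 = 5, so tw(G) ≤ 5. For the lower bound, the 6 vertices {1, 2, 3, 4, 5, 6} are pairwise adjacent, and any tree decomposition puts a clique entirely inside one bag — forcing width ≥ 5. Hence tw(G) = 5 exactly.

Treewidth 5.
Bags: B1 = {1, 2, 3, 4, 5, 6}
Tree: (single bag)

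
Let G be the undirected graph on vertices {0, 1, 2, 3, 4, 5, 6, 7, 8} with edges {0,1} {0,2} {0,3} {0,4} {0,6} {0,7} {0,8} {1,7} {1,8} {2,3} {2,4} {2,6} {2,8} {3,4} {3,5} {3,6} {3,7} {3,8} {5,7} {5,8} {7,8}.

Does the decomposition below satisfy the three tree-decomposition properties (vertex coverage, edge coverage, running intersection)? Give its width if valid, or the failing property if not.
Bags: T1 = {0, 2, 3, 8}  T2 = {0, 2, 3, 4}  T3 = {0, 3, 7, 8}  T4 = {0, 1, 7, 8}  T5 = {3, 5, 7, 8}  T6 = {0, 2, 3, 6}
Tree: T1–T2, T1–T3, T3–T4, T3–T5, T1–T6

Every vertex of G appears in some bag (union = {0, 1, 2, 3, 4, 5, 6, 7, 8}); every edge is covered by a bag; and for each vertex v the set of bags containing v is connected in the bag tree. The decomposition is therefore valid. The largest bag has 4 vertices, so the width is 3.

Yes; width 3.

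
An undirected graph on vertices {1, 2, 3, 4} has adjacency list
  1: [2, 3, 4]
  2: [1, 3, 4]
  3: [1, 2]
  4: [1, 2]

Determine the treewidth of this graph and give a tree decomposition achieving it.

Treewidth 2.
One such decomposition:
Bags: B1 = {1, 2, 3}  B2 = {1, 2, 4}
Tree: B1–B2

The largest bag has 3 vertices, giving width 2; this decomposition certifies tw(G) ≤ 2. Conversely, {1, 2, 3} is a clique of size 3, and the vertices of any clique must share a bag in every tree decomposition; so some bag has ≥ 3 vertices and tw(G) ≥ 2. Therefore the treewidth is 2.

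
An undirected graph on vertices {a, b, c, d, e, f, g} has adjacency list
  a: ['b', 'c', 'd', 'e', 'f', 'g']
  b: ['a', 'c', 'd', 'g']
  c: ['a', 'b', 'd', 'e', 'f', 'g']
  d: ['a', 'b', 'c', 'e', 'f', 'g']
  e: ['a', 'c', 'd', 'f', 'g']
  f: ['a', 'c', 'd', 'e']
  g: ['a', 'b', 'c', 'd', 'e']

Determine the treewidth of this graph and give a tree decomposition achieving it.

Every bag has size at most 5, so the width is 5 − 1 = 4 and tw(G) ≤ 4. For the lower bound, the 5 vertices {a, c, d, e, g} are pairwise adjacent, and any tree decomposition puts a clique entirely inside one bag — forcing width ≥ 4. The upper and lower bounds meet at 4, so that is the treewidth.

Treewidth 4.
Bags: B1 = {a, c, d, e, f}  B2 = {a, c, d, e, g}  B3 = {a, b, c, d, g}
Tree: B1–B2, B2–B3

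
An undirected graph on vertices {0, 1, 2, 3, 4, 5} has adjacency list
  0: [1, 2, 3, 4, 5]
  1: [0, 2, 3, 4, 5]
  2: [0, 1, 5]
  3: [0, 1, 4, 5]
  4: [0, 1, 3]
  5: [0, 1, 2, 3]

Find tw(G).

3

A width-3 tree decomposition is:
Bags: B1 = {0, 1, 3, 4}  B2 = {0, 1, 3, 5}  B3 = {0, 1, 2, 5}
Tree: B1–B2, B2–B3
Every bag has size at most 4, so the width is 4 − 1 = 3 and tw(G) ≤ 3. Conversely, {0, 1, 2, 5} is a clique of size 4, and the vertices of any clique must share a bag in every tree decomposition; so some bag has ≥ 4 vertices and tw(G) ≥ 3. The upper and lower bounds meet at 3, so that is the treewidth.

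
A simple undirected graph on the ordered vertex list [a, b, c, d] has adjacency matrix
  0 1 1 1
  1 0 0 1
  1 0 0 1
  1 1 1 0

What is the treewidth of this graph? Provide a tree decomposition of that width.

Treewidth 2.
One optimal decomposition is:
Bags: B1 = {a, c, d}  B2 = {a, b, d}
Tree: B1–B2

Every bag has size at most 3, so the width is 3 − 1 = 2 and tw(G) ≤ 2. On the other hand G contains the 3-clique {a, c, d}. A clique must lie in a single bag of any decomposition, so no decomposition can have width below 2. Combining the bounds, tw(G) = 2.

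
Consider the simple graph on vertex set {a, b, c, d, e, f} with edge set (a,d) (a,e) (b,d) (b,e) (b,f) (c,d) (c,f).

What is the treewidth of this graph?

2

A width-2 tree decomposition is:
Bags: B1 = {a, b, e}  B2 = {a, b, d}  B3 = {b, d, f}  B4 = {c, d, f}
Tree: B1–B2, B2–B3, B3–B4
The largest bag has 3 vertices, giving width 2; this decomposition certifies tw(G) ≤ 2. For the lower bound, G contains the cycle e–a–d–b–e, so G is not a forest; only forests have treewidth ≤ 1, hence tw(G) ≥ 2. Therefore the treewidth is 2.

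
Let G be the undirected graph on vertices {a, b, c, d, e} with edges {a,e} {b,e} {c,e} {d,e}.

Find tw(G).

1

A width-1 tree decomposition is:
Bags: B1 = {c, e}  B2 = {b, e}  B3 = {d, e}  B4 = {a, e}
Tree: B1–B2, B2–B3, B2–B4
Every bag has size at most 2, so the width is 2 − 1 = 1 and tw(G) ≤ 1. Any graph with an edge has treewidth ≥ 1, and G has the edge c–e. Combining the bounds, tw(G) = 1.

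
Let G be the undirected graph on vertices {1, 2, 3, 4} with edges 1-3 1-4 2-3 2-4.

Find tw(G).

A width-2 tree decomposition is:
Bags: B1 = {1, 2, 4}  B2 = {1, 2, 3}
Tree: B1–B2
Each bag holds 3 vertices, so the decomposition has width 2, which upper-bounds the treewidth. The edges 2–4–1–3–2 form a cycle, so G is not a tree and its treewidth is at least 2. Combining the bounds, tw(G) = 2.

2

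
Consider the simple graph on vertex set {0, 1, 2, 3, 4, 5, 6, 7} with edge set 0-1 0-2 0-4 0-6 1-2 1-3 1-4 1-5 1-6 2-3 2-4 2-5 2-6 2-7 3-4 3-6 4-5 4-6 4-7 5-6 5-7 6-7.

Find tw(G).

4

A width-4 tree decomposition is:
Bags: B1 = {1, 2, 3, 4, 6}  B2 = {0, 1, 2, 4, 6}  B3 = {1, 2, 4, 5, 6}  B4 = {2, 4, 5, 6, 7}
Tree: B1–B2, B1–B3, B3–B4
Every bag has size at most 5, so the width is 5 − 1 = 4 and tw(G) ≤ 4. For the lower bound, the 5 vertices {0, 1, 2, 4, 6} are pairwise adjacent, and any tree decomposition puts a clique entirely inside one bag — forcing width ≥ 4. Combining the bounds, tw(G) = 4.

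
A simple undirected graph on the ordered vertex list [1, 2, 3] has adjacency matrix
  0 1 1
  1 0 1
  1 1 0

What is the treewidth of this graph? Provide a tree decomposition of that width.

A single bag containing all 3 vertices is trivially a valid decomposition of width 2. Conversely, {1, 2, 3} is a clique of size 3, and the vertices of any clique must share a bag in every tree decomposition; so some bag has ≥ 3 vertices and tw(G) ≥ 2. Combining the bounds, tw(G) = 2.

Treewidth 2.
One optimal decomposition is:
Bags: B1 = {1, 2, 3}
Tree: (single bag)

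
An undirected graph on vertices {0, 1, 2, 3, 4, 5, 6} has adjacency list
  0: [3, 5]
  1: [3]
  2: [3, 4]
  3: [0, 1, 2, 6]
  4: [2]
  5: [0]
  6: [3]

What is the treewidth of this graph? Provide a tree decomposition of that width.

Treewidth 1.
Bags: B1 = {2, 3}  B2 = {0, 3}  B3 = {0, 5}  B4 = {1, 3}  B5 = {2, 4}  B6 = {3, 6}
Tree: B1–B2, B2–B3, B2–B4, B1–B5, B2–B6

Every bag has size at most 2, so the width is 2 − 1 = 1 and tw(G) ≤ 1. Any graph with an edge has treewidth ≥ 1, and G has the edge 3–2. Hence tw(G) = 1 exactly.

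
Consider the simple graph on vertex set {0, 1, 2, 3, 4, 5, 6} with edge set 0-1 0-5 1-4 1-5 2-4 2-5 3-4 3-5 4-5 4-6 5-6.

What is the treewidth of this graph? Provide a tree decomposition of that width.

Each bag holds 3 vertices, so the decomposition has width 2, which upper-bounds the treewidth. Conversely, {0, 1, 5} is a clique of size 3, and the vertices of any clique must share a bag in every tree decomposition; so some bag has ≥ 3 vertices and tw(G) ≥ 2. The upper and lower bounds meet at 2, so that is the treewidth.

Treewidth 2.
One optimal decomposition is:
Bags: B1 = {0, 1, 5}  B2 = {1, 4, 5}  B3 = {4, 5, 6}  B4 = {2, 4, 5}  B5 = {3, 4, 5}
Tree: B1–B2, B2–B3, B3–B4, B2–B5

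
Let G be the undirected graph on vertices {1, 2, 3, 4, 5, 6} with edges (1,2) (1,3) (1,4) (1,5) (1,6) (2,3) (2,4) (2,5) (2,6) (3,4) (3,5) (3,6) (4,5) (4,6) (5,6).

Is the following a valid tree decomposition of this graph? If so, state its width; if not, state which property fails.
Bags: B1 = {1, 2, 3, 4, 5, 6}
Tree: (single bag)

Checking the three conditions: (i) the bags cover all of {1, 2, 3, 4, 5, 6}; (ii) for each edge, some bag contains both endpoints; (iii) the bags containing any fixed vertex form a subtree. All hold, so the decomposition is valid with width 6 − 1 = 5.

Yes; width 5.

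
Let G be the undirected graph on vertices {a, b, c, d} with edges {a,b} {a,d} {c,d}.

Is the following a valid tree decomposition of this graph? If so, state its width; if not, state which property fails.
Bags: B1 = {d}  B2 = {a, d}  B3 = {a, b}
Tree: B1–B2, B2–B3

A tree decomposition must satisfy three properties: every vertex lies in some bag; for every edge, both endpoints lie together in some bag; and for every vertex, the bags containing it form a connected subtree. Here vertex c appears in no bag, so the decomposition is invalid.

No — vertex c appears in no bag.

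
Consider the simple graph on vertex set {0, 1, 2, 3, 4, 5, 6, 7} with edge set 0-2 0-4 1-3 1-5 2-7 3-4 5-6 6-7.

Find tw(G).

2

A width-2 tree decomposition is:
Bags: B1 = {1, 5, 6}  B2 = {1, 3, 6}  B3 = {3, 4, 6}  B4 = {0, 4, 6}  B5 = {0, 2, 6}  B6 = {2, 6, 7}
Tree: B1–B2, B2–B3, B3–B4, B4–B5, B5–B6
Each bag holds 3 vertices, so the decomposition has width 2, which upper-bounds the treewidth. The edges 6–5–1–3–4–0–2–7–6 form a cycle, so G is not a tree and its treewidth is at least 2. The upper and lower bounds meet at 2, so that is the treewidth.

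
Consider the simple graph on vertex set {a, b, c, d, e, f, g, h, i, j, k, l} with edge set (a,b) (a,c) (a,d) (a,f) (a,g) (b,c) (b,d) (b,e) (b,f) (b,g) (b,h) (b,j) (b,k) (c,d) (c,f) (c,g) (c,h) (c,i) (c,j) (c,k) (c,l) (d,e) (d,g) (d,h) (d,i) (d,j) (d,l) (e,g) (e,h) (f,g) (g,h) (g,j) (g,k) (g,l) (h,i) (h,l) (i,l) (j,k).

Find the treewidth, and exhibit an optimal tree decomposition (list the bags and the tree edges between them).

Each bag holds 5 vertices, so the decomposition has width 4, which upper-bounds the treewidth. Conversely, {c, d, g, h, l} is a clique of size 5, and the vertices of any clique must share a bag in every tree decomposition; so some bag has ≥ 5 vertices and tw(G) ≥ 4. The upper and lower bounds meet at 4, so that is the treewidth.

Treewidth 4.
Bags: B1 = {b, c, d, g, h}  B2 = {b, c, d, g, j}  B3 = {b, c, g, j, k}  B4 = {a, b, c, d, g}  B5 = {c, d, g, h, l}  B6 = {b, d, e, g, h}  B7 = {c, d, h, i, l}  B8 = {a, b, c, f, g}
Tree: B1–B2, B2–B3, B2–B4, B1–B5, B1–B6, B5–B7, B4–B8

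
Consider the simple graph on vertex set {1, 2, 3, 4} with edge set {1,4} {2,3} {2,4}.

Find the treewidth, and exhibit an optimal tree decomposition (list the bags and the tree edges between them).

The largest bag has 2 vertices, giving width 1; this decomposition certifies tw(G) ≤ 1. G has an edge, so its treewidth is at least 1. Hence tw(G) = 1 exactly.

Treewidth 1.
One optimal decomposition is:
Bags: B1 = {2, 3}  B2 = {2, 4}  B3 = {1, 4}
Tree: B1–B2, B2–B3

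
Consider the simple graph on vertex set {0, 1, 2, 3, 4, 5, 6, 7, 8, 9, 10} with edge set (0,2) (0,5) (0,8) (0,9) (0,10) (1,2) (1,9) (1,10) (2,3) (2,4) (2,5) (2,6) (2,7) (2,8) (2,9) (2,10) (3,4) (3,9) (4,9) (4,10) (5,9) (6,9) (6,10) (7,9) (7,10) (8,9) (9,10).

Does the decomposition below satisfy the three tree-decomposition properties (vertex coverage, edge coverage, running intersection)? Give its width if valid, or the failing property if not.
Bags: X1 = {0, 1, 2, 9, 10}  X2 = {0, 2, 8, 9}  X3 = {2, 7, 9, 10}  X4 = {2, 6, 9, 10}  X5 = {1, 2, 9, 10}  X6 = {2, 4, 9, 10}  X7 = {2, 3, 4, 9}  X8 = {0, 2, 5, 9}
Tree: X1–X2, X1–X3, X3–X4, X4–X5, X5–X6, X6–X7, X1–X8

No — bags containing vertex 1 are not connected in the tree.

A tree decomposition must satisfy three properties: every vertex lies in some bag; for every edge, both endpoints lie together in some bag; and for every vertex, the bags containing it form a connected subtree. Here bags containing vertex 1 are not connected in the tree, so the decomposition is invalid.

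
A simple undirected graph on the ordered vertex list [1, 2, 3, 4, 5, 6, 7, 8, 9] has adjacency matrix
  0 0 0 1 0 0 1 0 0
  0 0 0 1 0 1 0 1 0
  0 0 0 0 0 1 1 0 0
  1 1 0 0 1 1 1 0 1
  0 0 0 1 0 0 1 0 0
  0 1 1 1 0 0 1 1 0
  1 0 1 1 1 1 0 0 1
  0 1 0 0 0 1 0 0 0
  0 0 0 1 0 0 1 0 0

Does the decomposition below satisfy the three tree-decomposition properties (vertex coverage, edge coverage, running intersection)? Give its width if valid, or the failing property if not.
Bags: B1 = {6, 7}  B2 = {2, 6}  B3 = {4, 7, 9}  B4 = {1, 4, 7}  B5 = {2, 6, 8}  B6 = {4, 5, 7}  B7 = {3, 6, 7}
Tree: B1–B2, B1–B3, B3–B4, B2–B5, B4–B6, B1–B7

No — edge (4,6) lies in no bag.

A tree decomposition must satisfy three properties: every vertex lies in some bag; for every edge, both endpoints lie together in some bag; and for every vertex, the bags containing it form a connected subtree. Here edge (4,6) lies in no bag, so the decomposition is invalid.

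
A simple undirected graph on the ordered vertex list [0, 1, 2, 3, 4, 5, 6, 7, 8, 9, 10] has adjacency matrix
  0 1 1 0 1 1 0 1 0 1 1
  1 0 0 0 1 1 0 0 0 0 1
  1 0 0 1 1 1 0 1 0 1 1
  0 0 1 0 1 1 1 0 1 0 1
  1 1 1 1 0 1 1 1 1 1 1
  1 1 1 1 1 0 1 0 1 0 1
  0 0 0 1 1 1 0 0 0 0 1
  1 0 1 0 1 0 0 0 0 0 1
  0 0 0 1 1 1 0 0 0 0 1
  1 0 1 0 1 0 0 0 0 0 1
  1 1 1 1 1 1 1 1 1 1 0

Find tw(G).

A width-4 tree decomposition is:
Bags: B1 = {0, 1, 4, 5, 10}  B2 = {0, 2, 4, 5, 10}  B3 = {2, 3, 4, 5, 10}  B4 = {3, 4, 5, 8, 10}  B5 = {3, 4, 5, 6, 10}  B6 = {0, 2, 4, 7, 10}  B7 = {0, 2, 4, 9, 10}
Tree: B1–B2, B2–B3, B3–B4, B4–B5, B2–B6, B2–B7
Each bag holds 5 vertices, so the decomposition has width 4, which upper-bounds the treewidth. For the lower bound, the 5 vertices {0, 2, 4, 9, 10} are pairwise adjacent, and any tree decomposition puts a clique entirely inside one bag — forcing width ≥ 4. Hence tw(G) = 4 exactly.

4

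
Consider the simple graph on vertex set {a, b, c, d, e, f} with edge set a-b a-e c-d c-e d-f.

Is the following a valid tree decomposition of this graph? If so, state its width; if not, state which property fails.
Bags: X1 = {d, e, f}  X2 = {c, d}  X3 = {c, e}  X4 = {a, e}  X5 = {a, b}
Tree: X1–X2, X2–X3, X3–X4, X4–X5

No — bags containing vertex e are not connected in the tree.

A tree decomposition must satisfy three properties: every vertex lies in some bag; for every edge, both endpoints lie together in some bag; and for every vertex, the bags containing it form a connected subtree. Here bags containing vertex e are not connected in the tree, so the decomposition is invalid.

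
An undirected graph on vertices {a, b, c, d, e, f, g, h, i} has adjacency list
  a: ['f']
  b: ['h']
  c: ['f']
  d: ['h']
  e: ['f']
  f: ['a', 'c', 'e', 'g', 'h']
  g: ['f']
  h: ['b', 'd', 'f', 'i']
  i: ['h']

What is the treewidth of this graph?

1

A width-1 tree decomposition is:
Bags: B1 = {e, f}  B2 = {a, f}  B3 = {f, h}  B4 = {b, h}  B5 = {d, h}  B6 = {c, f}  B7 = {f, g}  B8 = {h, i}
Tree: B1–B2, B2–B3, B3–B4, B3–B5, B1–B6, B3–B7, B5–B8
Each bag holds 2 vertices, so the decomposition has width 1, which upper-bounds the treewidth. Any graph with an edge has treewidth ≥ 1, and G has the edge f–e. The upper and lower bounds meet at 1, so that is the treewidth.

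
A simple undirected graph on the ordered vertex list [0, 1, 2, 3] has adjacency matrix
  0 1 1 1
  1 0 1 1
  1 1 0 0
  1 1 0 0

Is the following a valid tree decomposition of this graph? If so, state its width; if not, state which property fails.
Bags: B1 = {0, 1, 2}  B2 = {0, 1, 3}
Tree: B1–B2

Yes; width 2.

Every vertex of G appears in some bag (union = {0, 1, 2, 3}); every edge is covered by a bag; and for each vertex v the set of bags containing v is connected in the bag tree. The decomposition is therefore valid. The largest bag has 3 vertices, so the width is 2.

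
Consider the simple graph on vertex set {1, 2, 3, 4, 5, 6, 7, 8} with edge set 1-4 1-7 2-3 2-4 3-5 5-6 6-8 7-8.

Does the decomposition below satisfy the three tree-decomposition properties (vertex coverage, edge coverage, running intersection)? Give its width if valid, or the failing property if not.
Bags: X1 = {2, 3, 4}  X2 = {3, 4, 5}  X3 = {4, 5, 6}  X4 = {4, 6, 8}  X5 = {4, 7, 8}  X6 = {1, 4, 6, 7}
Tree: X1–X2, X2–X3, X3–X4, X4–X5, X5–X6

A tree decomposition must satisfy three properties: every vertex lies in some bag; for every edge, both endpoints lie together in some bag; and for every vertex, the bags containing it form a connected subtree. Here bags containing vertex 6 are not connected in the tree, so the decomposition is invalid.

No — bags containing vertex 6 are not connected in the tree.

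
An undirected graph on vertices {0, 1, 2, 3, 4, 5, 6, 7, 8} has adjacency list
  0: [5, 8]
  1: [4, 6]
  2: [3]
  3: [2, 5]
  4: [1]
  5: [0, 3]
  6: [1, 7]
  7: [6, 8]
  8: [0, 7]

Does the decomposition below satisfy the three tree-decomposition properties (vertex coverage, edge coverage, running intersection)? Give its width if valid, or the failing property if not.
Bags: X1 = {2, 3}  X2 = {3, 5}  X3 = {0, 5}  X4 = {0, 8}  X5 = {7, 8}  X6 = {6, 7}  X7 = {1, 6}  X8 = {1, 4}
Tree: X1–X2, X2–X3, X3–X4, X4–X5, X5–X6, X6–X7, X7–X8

Yes; width 1.

Vertex coverage: the bags together contain {0, 1, 2, 3, 4, 5, 6, 7, 8}, the full vertex set. Edge coverage: each edge of G has both endpoints in at least one bag. Running intersection: for every vertex, the bags containing it form a connected subtree. All three properties hold, so this is a valid tree decomposition of width max|bag| − 1 = 1, and hence tw(G) ≤ 1.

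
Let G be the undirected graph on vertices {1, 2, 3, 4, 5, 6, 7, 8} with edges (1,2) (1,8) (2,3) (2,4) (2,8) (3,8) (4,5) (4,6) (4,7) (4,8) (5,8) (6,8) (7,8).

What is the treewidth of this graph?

A width-2 tree decomposition is:
Bags: B1 = {4, 7, 8}  B2 = {2, 4, 8}  B3 = {1, 2, 8}  B4 = {4, 6, 8}  B5 = {4, 5, 8}  B6 = {2, 3, 8}
Tree: B1–B2, B2–B3, B1–B4, B4–B5, B2–B6
Every bag has size at most 3, so the width is 3 − 1 = 2 and tw(G) ≤ 2. Conversely, {1, 2, 8} is a clique of size 3, and the vertices of any clique must share a bag in every tree decomposition; so some bag has ≥ 3 vertices and tw(G) ≥ 2. Therefore the treewidth is 2.

2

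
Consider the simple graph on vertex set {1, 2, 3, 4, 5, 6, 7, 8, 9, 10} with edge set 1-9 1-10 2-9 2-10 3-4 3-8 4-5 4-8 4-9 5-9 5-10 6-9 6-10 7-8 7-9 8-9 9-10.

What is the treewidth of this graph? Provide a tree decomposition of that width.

Every bag has size at most 3, so the width is 3 − 1 = 2 and tw(G) ≤ 2. For the lower bound, the 3 vertices {4, 8, 9} are pairwise adjacent, and any tree decomposition puts a clique entirely inside one bag — forcing width ≥ 2. The upper and lower bounds meet at 2, so that is the treewidth.

Treewidth 2.
Bags: B1 = {4, 5, 9}  B2 = {5, 9, 10}  B3 = {1, 9, 10}  B4 = {4, 8, 9}  B5 = {3, 4, 8}  B6 = {7, 8, 9}  B7 = {2, 9, 10}  B8 = {6, 9, 10}
Tree: B1–B2, B2–B3, B1–B4, B4–B5, B4–B6, B3–B7, B3–B8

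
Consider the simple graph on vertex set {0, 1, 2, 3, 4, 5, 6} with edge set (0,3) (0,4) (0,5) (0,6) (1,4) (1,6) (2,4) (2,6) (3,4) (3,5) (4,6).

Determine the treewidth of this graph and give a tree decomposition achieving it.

Each bag holds 3 vertices, so the decomposition has width 2, which upper-bounds the treewidth. On the other hand G contains the 3-clique {0, 3, 4}. A clique must lie in a single bag of any decomposition, so no decomposition can have width below 2. Combining the bounds, tw(G) = 2.

Treewidth 2.
One such decomposition:
Bags: B1 = {2, 4, 6}  B2 = {0, 4, 6}  B3 = {0, 3, 4}  B4 = {0, 3, 5}  B5 = {1, 4, 6}
Tree: B1–B2, B2–B3, B3–B4, B2–B5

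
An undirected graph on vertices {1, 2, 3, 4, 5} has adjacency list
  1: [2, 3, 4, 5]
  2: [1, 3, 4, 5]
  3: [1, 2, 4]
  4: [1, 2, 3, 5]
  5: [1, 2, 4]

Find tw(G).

A width-3 tree decomposition is:
Bags: B1 = {1, 2, 4, 5}  B2 = {1, 2, 3, 4}
Tree: B1–B2
Each bag holds 4 vertices, so the decomposition has width 3, which upper-bounds the treewidth. On the other hand G contains the 4-clique {1, 2, 3, 4}. A clique must lie in a single bag of any decomposition, so no decomposition can have width below 3. Therefore the treewidth is 3.

3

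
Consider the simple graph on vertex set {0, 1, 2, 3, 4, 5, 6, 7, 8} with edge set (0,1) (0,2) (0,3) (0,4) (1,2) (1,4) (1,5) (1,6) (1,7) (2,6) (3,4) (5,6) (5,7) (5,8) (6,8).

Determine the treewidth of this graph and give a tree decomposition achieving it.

The largest bag has 3 vertices, giving width 2; this decomposition certifies tw(G) ≤ 2. For the lower bound, the 3 vertices {5, 6, 8} are pairwise adjacent, and any tree decomposition puts a clique entirely inside one bag — forcing width ≥ 2. Hence tw(G) = 2 exactly.

Treewidth 2.
Bags: B1 = {1, 5, 6}  B2 = {1, 2, 6}  B3 = {0, 1, 2}  B4 = {0, 1, 4}  B5 = {5, 6, 8}  B6 = {1, 5, 7}  B7 = {0, 3, 4}
Tree: B1–B2, B2–B3, B3–B4, B1–B5, B1–B6, B4–B7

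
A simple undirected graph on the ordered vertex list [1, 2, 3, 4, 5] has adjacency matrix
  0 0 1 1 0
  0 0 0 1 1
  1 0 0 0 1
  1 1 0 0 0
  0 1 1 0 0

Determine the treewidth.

A width-2 tree decomposition is:
Bags: B1 = {1, 2, 4}  B2 = {1, 2, 5}  B3 = {1, 3, 5}
Tree: B1–B2, B2–B3
The largest bag has 3 vertices, giving width 2; this decomposition certifies tw(G) ≤ 2. Since 1–4–2–5–3–1 is a cycle in G, G is not acyclic. Forests are exactly the graphs of treewidth ≤ 1, so tw(G) ≥ 2. Hence tw(G) = 2 exactly.

2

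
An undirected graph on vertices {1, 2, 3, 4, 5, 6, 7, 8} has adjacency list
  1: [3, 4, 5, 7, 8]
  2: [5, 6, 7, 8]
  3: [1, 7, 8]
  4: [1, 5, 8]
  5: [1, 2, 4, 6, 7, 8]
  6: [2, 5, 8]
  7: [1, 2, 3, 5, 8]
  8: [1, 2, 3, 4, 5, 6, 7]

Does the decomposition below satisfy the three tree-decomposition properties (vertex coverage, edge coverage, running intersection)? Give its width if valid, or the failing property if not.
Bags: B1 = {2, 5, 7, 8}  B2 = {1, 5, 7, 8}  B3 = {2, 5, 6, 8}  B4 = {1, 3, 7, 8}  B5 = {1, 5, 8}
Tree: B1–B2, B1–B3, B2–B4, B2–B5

No — vertex 4 appears in no bag.

A tree decomposition must satisfy three properties: every vertex lies in some bag; for every edge, both endpoints lie together in some bag; and for every vertex, the bags containing it form a connected subtree. Here vertex 4 appears in no bag, so the decomposition is invalid.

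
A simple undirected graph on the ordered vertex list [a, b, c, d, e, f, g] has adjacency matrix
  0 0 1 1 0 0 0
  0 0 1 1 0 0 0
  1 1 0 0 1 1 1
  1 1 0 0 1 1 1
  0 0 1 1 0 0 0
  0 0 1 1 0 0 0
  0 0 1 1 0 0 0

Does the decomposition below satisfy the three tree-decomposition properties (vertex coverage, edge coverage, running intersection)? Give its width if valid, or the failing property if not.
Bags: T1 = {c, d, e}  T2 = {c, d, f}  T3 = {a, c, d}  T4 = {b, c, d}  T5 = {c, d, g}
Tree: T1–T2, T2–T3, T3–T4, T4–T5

Checking the three conditions: (i) the bags cover all of {a, b, c, d, e, f, g}; (ii) for each edge, some bag contains both endpoints; (iii) the bags containing any fixed vertex form a subtree. All hold, so the decomposition is valid with width 3 − 1 = 2.

Yes; width 2.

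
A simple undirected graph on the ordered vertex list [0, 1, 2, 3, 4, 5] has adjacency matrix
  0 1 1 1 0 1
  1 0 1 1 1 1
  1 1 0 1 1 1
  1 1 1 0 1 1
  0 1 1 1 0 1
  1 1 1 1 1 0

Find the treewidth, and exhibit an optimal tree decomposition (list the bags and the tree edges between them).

Every bag has size at most 5, so the width is 5 − 1 = 4 and tw(G) ≤ 4. For the lower bound, the 5 vertices {0, 1, 2, 3, 5} are pairwise adjacent, and any tree decomposition puts a clique entirely inside one bag — forcing width ≥ 4. Therefore the treewidth is 4.

Treewidth 4.
One optimal decomposition is:
Bags: B1 = {1, 2, 3, 4, 5}  B2 = {0, 1, 2, 3, 5}
Tree: B1–B2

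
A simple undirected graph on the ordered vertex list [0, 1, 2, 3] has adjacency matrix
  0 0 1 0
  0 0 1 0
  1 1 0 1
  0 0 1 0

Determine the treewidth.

1

A width-1 tree decomposition is:
Bags: B1 = {2, 3}  B2 = {1, 2}  B3 = {0, 2}
Tree: B1–B2, B2–B3
Every bag has size at most 2, so the width is 2 − 1 = 1 and tw(G) ≤ 1. G has an edge, so its treewidth is at least 1. The upper and lower bounds meet at 1, so that is the treewidth.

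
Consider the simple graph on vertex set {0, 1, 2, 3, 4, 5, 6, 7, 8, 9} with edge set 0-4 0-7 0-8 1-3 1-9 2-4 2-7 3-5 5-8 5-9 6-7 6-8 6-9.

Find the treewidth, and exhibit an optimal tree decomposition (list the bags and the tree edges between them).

Each bag holds 3 vertices, so the decomposition has width 2, which upper-bounds the treewidth. For the lower bound, G contains the cycle 2–4–0–7–2, so G is not a forest; only forests have treewidth ≤ 1, hence tw(G) ≥ 2. Combining the bounds, tw(G) = 2.

Treewidth 2.
One optimal decomposition is:
Bags: B1 = {2, 4, 7}  B2 = {0, 4, 7}  B3 = {0, 6, 7}  B4 = {0, 6, 8}  B5 = {6, 8, 9}  B6 = {5, 8, 9}  B7 = {1, 5, 9}  B8 = {1, 3, 5}
Tree: B1–B2, B2–B3, B3–B4, B4–B5, B5–B6, B6–B7, B7–B8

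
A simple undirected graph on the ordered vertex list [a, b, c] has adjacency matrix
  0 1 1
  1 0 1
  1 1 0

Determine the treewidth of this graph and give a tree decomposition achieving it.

A single bag containing all 3 vertices is trivially a valid decomposition of width 2. Conversely, {a, b, c} is a clique of size 3, and the vertices of any clique must share a bag in every tree decomposition; so some bag has ≥ 3 vertices and tw(G) ≥ 2. Hence tw(G) = 2 exactly.

Treewidth 2.
One such decomposition:
Bags: B1 = {a, b, c}
Tree: (single bag)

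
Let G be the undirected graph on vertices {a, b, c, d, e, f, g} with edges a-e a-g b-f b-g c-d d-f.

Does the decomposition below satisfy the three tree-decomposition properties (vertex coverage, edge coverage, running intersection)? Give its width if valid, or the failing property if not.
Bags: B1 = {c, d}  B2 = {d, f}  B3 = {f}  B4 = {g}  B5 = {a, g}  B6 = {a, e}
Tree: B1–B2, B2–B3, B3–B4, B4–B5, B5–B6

A tree decomposition must satisfy three properties: every vertex lies in some bag; for every edge, both endpoints lie together in some bag; and for every vertex, the bags containing it form a connected subtree. Here vertex b appears in no bag, so the decomposition is invalid.

No — vertex b appears in no bag.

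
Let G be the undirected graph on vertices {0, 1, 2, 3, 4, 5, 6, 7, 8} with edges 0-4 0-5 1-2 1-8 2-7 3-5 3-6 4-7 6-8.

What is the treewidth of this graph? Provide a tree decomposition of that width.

Every bag has size at most 3, so the width is 3 − 1 = 2 and tw(G) ≤ 2. For the lower bound, G contains the cycle 7–4–0–5–3–6–8–1–2–7, so G is not a forest; only forests have treewidth ≤ 1, hence tw(G) ≥ 2. Therefore the treewidth is 2.

Treewidth 2.
Bags: B1 = {0, 4, 7}  B2 = {0, 5, 7}  B3 = {3, 5, 7}  B4 = {3, 6, 7}  B5 = {6, 7, 8}  B6 = {1, 7, 8}  B7 = {1, 2, 7}
Tree: B1–B2, B2–B3, B3–B4, B4–B5, B5–B6, B6–B7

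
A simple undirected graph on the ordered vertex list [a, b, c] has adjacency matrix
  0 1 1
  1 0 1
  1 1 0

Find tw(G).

2

A width-2 tree decomposition is:
Bags: B1 = {a, b, c}
Tree: (single bag)
A single bag containing all 3 vertices is trivially a valid decomposition of width 2. Conversely, {a, b, c} is a clique of size 3, and the vertices of any clique must share a bag in every tree decomposition; so some bag has ≥ 3 vertices and tw(G) ≥ 2. Combining the bounds, tw(G) = 2.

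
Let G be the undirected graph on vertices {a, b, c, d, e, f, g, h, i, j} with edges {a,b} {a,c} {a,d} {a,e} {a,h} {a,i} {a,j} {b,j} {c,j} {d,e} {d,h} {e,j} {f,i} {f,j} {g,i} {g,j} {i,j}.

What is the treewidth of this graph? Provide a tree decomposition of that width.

Every bag has size at most 3, so the width is 3 − 1 = 2 and tw(G) ≤ 2. Conversely, {g, i, j} is a clique of size 3, and the vertices of any clique must share a bag in every tree decomposition; so some bag has ≥ 3 vertices and tw(G) ≥ 2. Combining the bounds, tw(G) = 2.

Treewidth 2.
Bags: B1 = {a, i, j}  B2 = {a, e, j}  B3 = {a, d, e}  B4 = {a, c, j}  B5 = {f, i, j}  B6 = {g, i, j}  B7 = {a, d, h}  B8 = {a, b, j}
Tree: B1–B2, B2–B3, B2–B4, B1–B5, B5–B6, B3–B7, B1–B8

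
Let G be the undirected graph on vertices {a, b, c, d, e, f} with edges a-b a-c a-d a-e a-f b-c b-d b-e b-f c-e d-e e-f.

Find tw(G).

3

A width-3 tree decomposition is:
Bags: B1 = {a, b, d, e}  B2 = {a, b, e, f}  B3 = {a, b, c, e}
Tree: B1–B2, B2–B3
The largest bag has 4 vertices, giving width 3; this decomposition certifies tw(G) ≤ 3. Conversely, {a, b, d, e} is a clique of size 4, and the vertices of any clique must share a bag in every tree decomposition; so some bag has ≥ 4 vertices and tw(G) ≥ 3. The upper and lower bounds meet at 3, so that is the treewidth.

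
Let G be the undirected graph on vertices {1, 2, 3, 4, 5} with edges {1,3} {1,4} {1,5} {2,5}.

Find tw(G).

1

A width-1 tree decomposition is:
Bags: B1 = {1, 4}  B2 = {1, 5}  B3 = {1, 3}  B4 = {2, 5}
Tree: B1–B2, B1–B3, B2–B4
Every bag has size at most 2, so the width is 2 − 1 = 1 and tw(G) ≤ 1. Since G has at least one edge (e.g. 1–4), it is not an edgeless graph, so tw(G) ≥ 1. Hence tw(G) = 1 exactly.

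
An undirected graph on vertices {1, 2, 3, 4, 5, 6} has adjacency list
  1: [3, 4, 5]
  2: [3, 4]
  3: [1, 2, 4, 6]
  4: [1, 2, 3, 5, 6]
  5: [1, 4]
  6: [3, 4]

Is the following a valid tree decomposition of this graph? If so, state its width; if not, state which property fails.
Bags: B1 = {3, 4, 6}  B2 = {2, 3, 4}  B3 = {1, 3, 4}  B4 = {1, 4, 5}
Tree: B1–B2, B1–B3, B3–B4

Every vertex of G appears in some bag (union = {1, 2, 3, 4, 5, 6}); every edge is covered by a bag; and for each vertex v the set of bags containing v is connected in the bag tree. The decomposition is therefore valid. The largest bag has 3 vertices, so the width is 2.

Yes; width 2.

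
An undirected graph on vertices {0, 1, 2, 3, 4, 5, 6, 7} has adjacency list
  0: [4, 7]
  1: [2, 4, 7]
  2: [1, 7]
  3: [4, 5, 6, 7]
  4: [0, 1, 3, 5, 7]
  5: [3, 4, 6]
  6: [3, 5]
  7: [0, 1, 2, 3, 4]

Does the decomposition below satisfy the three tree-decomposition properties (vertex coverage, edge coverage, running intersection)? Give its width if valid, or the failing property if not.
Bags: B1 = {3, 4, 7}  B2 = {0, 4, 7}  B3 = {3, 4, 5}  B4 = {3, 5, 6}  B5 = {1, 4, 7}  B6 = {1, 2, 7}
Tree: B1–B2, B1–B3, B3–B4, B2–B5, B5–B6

Yes; width 2.

Vertex coverage: the bags together contain {0, 1, 2, 3, 4, 5, 6, 7}, the full vertex set. Edge coverage: each edge of G has both endpoints in at least one bag. Running intersection: for every vertex, the bags containing it form a connected subtree. All three properties hold, so this is a valid tree decomposition of width max|bag| − 1 = 2, and hence tw(G) ≤ 2.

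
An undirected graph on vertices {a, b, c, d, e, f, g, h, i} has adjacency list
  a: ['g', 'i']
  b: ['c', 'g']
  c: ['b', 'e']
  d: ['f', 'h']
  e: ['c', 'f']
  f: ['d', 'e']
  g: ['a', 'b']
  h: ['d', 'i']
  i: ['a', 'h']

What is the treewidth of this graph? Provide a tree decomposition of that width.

Every bag has size at most 3, so the width is 3 − 1 = 2 and tw(G) ≤ 2. For the lower bound, G contains the cycle i–a–g–b–c–e–f–d–h–i, so G is not a forest; only forests have treewidth ≤ 1, hence tw(G) ≥ 2. Therefore the treewidth is 2.

Treewidth 2.
One such decomposition:
Bags: B1 = {a, g, i}  B2 = {b, g, i}  B3 = {b, c, i}  B4 = {c, e, i}  B5 = {e, f, i}  B6 = {d, f, i}  B7 = {d, h, i}
Tree: B1–B2, B2–B3, B3–B4, B4–B5, B5–B6, B6–B7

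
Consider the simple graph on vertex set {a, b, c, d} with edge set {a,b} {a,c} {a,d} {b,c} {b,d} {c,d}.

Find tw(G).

A width-3 tree decomposition is:
Bags: B1 = {a, b, c, d}
Tree: (single bag)
A single bag containing all 4 vertices is trivially a valid decomposition of width 3. On the other hand G contains the 4-clique {a, b, c, d}. A clique must lie in a single bag of any decomposition, so no decomposition can have width below 3. Combining the bounds, tw(G) = 3.

3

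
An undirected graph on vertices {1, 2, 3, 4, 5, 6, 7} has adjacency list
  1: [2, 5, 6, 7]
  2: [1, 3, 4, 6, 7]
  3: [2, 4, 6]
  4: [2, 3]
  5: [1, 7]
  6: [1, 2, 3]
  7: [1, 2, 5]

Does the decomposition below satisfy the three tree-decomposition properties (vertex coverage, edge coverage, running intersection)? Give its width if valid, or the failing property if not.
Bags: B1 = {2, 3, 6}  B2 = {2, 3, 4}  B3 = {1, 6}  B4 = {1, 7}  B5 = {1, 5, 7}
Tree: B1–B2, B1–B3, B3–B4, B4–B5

No — edge (2,1) lies in no bag.

A tree decomposition must satisfy three properties: every vertex lies in some bag; for every edge, both endpoints lie together in some bag; and for every vertex, the bags containing it form a connected subtree. Here edge (2,1) lies in no bag, so the decomposition is invalid.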